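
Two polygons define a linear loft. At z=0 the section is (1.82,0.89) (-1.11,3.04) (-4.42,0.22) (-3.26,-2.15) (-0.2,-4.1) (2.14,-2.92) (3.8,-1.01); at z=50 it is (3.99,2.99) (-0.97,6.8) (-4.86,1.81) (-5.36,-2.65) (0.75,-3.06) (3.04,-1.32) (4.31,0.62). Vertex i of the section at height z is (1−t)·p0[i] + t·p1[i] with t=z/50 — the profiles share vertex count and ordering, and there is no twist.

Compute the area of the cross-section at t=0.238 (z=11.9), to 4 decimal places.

Cross-section at t=0.238: each vertex is (1-t)·p0[i] + t·p1[i].
  v1: (1-0.238)·(1.82,0.89) + 0.238·(3.99,2.99) = (2.3365,1.3898)
  v2: (1-0.238)·(-1.11,3.04) + 0.238·(-0.97,6.8) = (-1.0767,3.9349)
  v3: (1-0.238)·(-4.42,0.22) + 0.238·(-4.86,1.81) = (-4.5247,0.5984)
  v4: (1-0.238)·(-3.26,-2.15) + 0.238·(-5.36,-2.65) = (-3.7598,-2.2690)
  v5: (1-0.238)·(-0.2,-4.1) + 0.238·(0.75,-3.06) = (0.0261,-3.8525)
  v6: (1-0.238)·(2.14,-2.92) + 0.238·(3.04,-1.32) = (2.3542,-2.5392)
  v7: (1-0.238)·(3.8,-1.01) + 0.238·(4.31,0.62) = (3.9214,-0.6221)
Shoelace sum Σ(x_i·y_{i+1} − x_{i+1}·y_i):
  i=1: 2.3365·3.9349 − -1.0767·1.3898 = +10.6901 (running +10.6901)
  i=2: -1.0767·0.5984 − -4.5247·3.9349 = +17.1599 (running +27.8500)
  i=3: -4.5247·-2.2690 − -3.7598·0.5984 = +12.5165 (running +40.3665)
  i=4: -3.7598·-3.8525 − 0.0261·-2.2690 = +14.5438 (running +54.9103)
  i=5: 0.0261·-2.5392 − 2.3542·-3.8525 = +9.0032 (running +63.9135)
  i=6: 2.3542·-0.6221 − 3.9214·-2.5392 = +8.4927 (running +72.4062)
  i=7: 3.9214·1.3898 − 2.3365·-0.6221 = +6.9034 (running +79.3096)
Area = |Σ|/2 = |79.3096|/2 = 39.6548

Area at t=0.238: 39.6548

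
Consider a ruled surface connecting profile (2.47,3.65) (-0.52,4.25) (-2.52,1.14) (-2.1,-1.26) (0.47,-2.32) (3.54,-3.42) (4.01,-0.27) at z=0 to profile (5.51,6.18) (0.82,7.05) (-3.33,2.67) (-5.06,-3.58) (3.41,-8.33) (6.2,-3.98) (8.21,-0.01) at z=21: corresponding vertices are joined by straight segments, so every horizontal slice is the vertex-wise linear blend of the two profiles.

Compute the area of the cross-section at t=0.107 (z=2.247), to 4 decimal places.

Area at t=0.107: 41.1721

Cross-section at t=0.107: each vertex is (1-t)·p0[i] + t·p1[i].
  v1: (1-0.107)·(2.47,3.65) + 0.107·(5.51,6.18) = (2.7953,3.9207)
  v2: (1-0.107)·(-0.52,4.25) + 0.107·(0.82,7.05) = (-0.3766,4.5496)
  v3: (1-0.107)·(-2.52,1.14) + 0.107·(-3.33,2.67) = (-2.6067,1.3037)
  v4: (1-0.107)·(-2.1,-1.26) + 0.107·(-5.06,-3.58) = (-2.4167,-1.5082)
  v5: (1-0.107)·(0.47,-2.32) + 0.107·(3.41,-8.33) = (0.7846,-2.9631)
  v6: (1-0.107)·(3.54,-3.42) + 0.107·(6.2,-3.98) = (3.8246,-3.4799)
  v7: (1-0.107)·(4.01,-0.27) + 0.107·(8.21,-0.01) = (4.4594,-0.2422)
Shoelace sum Σ(x_i·y_{i+1} − x_{i+1}·y_i):
  i=1: 2.7953·4.5496 − -0.3766·3.9207 = +14.1940 (running +14.1940)
  i=2: -0.3766·1.3037 − -2.6067·4.5496 = +11.3683 (running +25.5623)
  i=3: -2.6067·-1.5082 − -2.4167·1.3037 = +7.0822 (running +32.6445)
  i=4: -2.4167·-2.9631 − 0.7846·-1.5082 = +8.3442 (running +40.9888)
  i=5: 0.7846·-3.4799 − 3.8246·-2.9631 = +8.6023 (running +49.5911)
  i=6: 3.8246·-0.2422 − 4.4594·-3.4799 = +14.5921 (running +64.1832)
  i=7: 4.4594·3.9207 − 2.7953·-0.2422 = +18.1610 (running +82.3442)
Area = |Σ|/2 = |82.3442|/2 = 41.1721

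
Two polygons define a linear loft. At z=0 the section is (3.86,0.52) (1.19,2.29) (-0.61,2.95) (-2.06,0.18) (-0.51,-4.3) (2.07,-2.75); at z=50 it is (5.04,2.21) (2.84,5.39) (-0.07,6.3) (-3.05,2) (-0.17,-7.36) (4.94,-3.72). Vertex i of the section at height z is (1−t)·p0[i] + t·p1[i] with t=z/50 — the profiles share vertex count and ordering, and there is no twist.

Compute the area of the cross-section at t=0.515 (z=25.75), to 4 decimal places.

Area at t=0.515: 46.9298

Cross-section at t=0.515: each vertex is (1-t)·p0[i] + t·p1[i].
  v1: (1-0.515)·(3.86,0.52) + 0.515·(5.04,2.21) = (4.4677,1.3903)
  v2: (1-0.515)·(1.19,2.29) + 0.515·(2.84,5.39) = (2.0397,3.8865)
  v3: (1-0.515)·(-0.61,2.95) + 0.515·(-0.07,6.3) = (-0.3319,4.6753)
  v4: (1-0.515)·(-2.06,0.18) + 0.515·(-3.05,2) = (-2.5698,1.1173)
  v5: (1-0.515)·(-0.51,-4.3) + 0.515·(-0.17,-7.36) = (-0.3349,-5.8759)
  v6: (1-0.515)·(2.07,-2.75) + 0.515·(4.94,-3.72) = (3.5480,-3.2496)
Shoelace sum Σ(x_i·y_{i+1} − x_{i+1}·y_i):
  i=1: 4.4677·3.8865 − 2.0397·1.3903 = +14.5277 (running +14.5277)
  i=2: 2.0397·4.6753 − -0.3319·3.8865 = +10.8263 (running +25.3540)
  i=3: -0.3319·1.1173 − -2.5698·4.6753 = +11.6439 (running +36.9979)
  i=4: -2.5698·-5.8759 − -0.3349·1.1173 = +15.4744 (running +52.4722)
  i=5: -0.3349·-3.2496 − 3.5480·-5.8759 = +21.9363 (running +74.4085)
  i=6: 3.5480·1.3903 − 4.4677·-3.2496 = +19.4510 (running +93.8596)
Area = |Σ|/2 = |93.8596|/2 = 46.9298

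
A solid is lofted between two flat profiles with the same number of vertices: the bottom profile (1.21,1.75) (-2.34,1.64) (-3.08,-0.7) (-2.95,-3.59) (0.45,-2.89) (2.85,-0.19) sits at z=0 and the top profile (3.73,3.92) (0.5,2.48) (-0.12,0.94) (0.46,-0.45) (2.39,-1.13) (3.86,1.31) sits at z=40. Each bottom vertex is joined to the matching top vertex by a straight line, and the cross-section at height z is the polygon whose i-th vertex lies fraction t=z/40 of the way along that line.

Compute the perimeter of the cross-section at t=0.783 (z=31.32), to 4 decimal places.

Cross-section at t=0.783: each vertex is (1-t)·p0[i] + t·p1[i].
  v1: (1-0.783)·(1.21,1.75) + 0.783·(3.73,3.92) = (3.1832,3.4491)
  v2: (1-0.783)·(-2.34,1.64) + 0.783·(0.5,2.48) = (-0.1163,2.2977)
  v3: (1-0.783)·(-3.08,-0.7) + 0.783·(-0.12,0.94) = (-0.7623,0.5841)
  v4: (1-0.783)·(-2.95,-3.59) + 0.783·(0.46,-0.45) = (-0.2800,-1.1314)
  v5: (1-0.783)·(0.45,-2.89) + 0.783·(2.39,-1.13) = (1.9690,-1.5119)
  v6: (1-0.783)·(2.85,-0.19) + 0.783·(3.86,1.31) = (3.6408,0.9845)
Perimeter = Σ |v_{i+1} − v_i|:
  edge 1→2: √(-3.2994² + -1.1514²) = 3.4946 (running 3.4946)
  edge 2→3: √(-0.6460² + -1.7136²) = 1.8313 (running 5.3259)
  edge 3→4: √(0.4824² + -1.7155²) = 1.7820 (running 7.1079)
  edge 4→5: √(2.2490² + -0.3805²) = 2.2810 (running 9.3889)
  edge 5→6: √(1.6718² + 2.4964²) = 3.0045 (running 12.3934)
  edge 6→1: √(-0.4577² + 2.4646²) = 2.5067 (running 14.9001)
Perimeter = 14.9001

Perimeter at t=0.783: 14.9001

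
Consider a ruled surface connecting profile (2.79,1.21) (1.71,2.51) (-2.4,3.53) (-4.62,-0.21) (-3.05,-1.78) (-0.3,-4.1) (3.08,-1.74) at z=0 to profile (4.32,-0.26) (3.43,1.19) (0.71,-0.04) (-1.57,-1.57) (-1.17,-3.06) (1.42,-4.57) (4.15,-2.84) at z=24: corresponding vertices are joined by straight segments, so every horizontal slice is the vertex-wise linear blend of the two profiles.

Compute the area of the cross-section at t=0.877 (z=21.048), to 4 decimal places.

Cross-section at t=0.877: each vertex is (1-t)·p0[i] + t·p1[i].
  v1: (1-0.877)·(2.79,1.21) + 0.877·(4.32,-0.26) = (4.1318,-0.0792)
  v2: (1-0.877)·(1.71,2.51) + 0.877·(3.43,1.19) = (3.2184,1.3524)
  v3: (1-0.877)·(-2.4,3.53) + 0.877·(0.71,-0.04) = (0.3275,0.3991)
  v4: (1-0.877)·(-4.62,-0.21) + 0.877·(-1.57,-1.57) = (-1.9451,-1.4027)
  v5: (1-0.877)·(-3.05,-1.78) + 0.877·(-1.17,-3.06) = (-1.4012,-2.9026)
  v6: (1-0.877)·(-0.3,-4.1) + 0.877·(1.42,-4.57) = (1.2084,-4.5122)
  v7: (1-0.877)·(3.08,-1.74) + 0.877·(4.15,-2.84) = (4.0184,-2.7047)
Shoelace sum Σ(x_i·y_{i+1} − x_{i+1}·y_i):
  i=1: 4.1318·1.3524 − 3.2184·-0.0792 = +5.8426 (running +5.8426)
  i=2: 3.2184·0.3991 − 0.3275·1.3524 = +0.8417 (running +6.6842)
  i=3: 0.3275·-1.4027 − -1.9451·0.3991 = +0.3170 (running +7.0012)
  i=4: -1.9451·-2.9026 − -1.4012·-1.4027 = +3.6804 (running +10.6816)
  i=5: -1.4012·-4.5122 − 1.2084·-2.9026 = +9.8302 (running +20.5118)
  i=6: 1.2084·-2.7047 − 4.0184·-4.5122 = +14.8633 (running +35.3751)
  i=7: 4.0184·-0.0792 − 4.1318·-2.7047 = +10.8571 (running +46.2322)
Area = |Σ|/2 = |46.2322|/2 = 23.1161

Area at t=0.877: 23.1161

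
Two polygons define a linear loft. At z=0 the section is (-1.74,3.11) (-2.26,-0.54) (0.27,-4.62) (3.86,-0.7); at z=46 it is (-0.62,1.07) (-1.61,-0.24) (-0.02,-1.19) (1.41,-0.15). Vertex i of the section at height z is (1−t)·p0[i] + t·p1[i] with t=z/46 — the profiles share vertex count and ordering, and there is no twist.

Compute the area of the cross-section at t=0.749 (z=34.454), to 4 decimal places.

Area at t=0.749: 6.9122

Cross-section at t=0.749: each vertex is (1-t)·p0[i] + t·p1[i].
  v1: (1-0.749)·(-1.74,3.11) + 0.749·(-0.62,1.07) = (-0.9011,1.5820)
  v2: (1-0.749)·(-2.26,-0.54) + 0.749·(-1.61,-0.24) = (-1.7732,-0.3153)
  v3: (1-0.749)·(0.27,-4.62) + 0.749·(-0.02,-1.19) = (0.0528,-2.0509)
  v4: (1-0.749)·(3.86,-0.7) + 0.749·(1.41,-0.15) = (2.0250,-0.2880)
Shoelace sum Σ(x_i·y_{i+1} − x_{i+1}·y_i):
  i=1: -0.9011·-0.3153 − -1.7732·1.5820 = +3.0893 (running +3.0893)
  i=2: -1.7732·-2.0509 − 0.0528·-0.3153 = +3.6533 (running +6.7426)
  i=3: 0.0528·-0.2880 − 2.0250·-2.0509 = +4.1378 (running +10.8804)
  i=4: 2.0250·1.5820 − -0.9011·-0.2880 = +2.9440 (running +13.8244)
Area = |Σ|/2 = |13.8244|/2 = 6.9122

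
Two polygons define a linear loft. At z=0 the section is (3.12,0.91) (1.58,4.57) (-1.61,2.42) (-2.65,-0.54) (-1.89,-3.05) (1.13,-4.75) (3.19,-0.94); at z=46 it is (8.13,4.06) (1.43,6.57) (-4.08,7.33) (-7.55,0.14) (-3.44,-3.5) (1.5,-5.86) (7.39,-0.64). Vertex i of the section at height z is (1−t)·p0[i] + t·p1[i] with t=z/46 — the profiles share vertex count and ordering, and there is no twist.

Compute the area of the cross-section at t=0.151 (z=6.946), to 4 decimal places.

Area at t=0.151: 46.5963

Cross-section at t=0.151: each vertex is (1-t)·p0[i] + t·p1[i].
  v1: (1-0.151)·(3.12,0.91) + 0.151·(8.13,4.06) = (3.8765,1.3857)
  v2: (1-0.151)·(1.58,4.57) + 0.151·(1.43,6.57) = (1.5574,4.8720)
  v3: (1-0.151)·(-1.61,2.42) + 0.151·(-4.08,7.33) = (-1.9830,3.1614)
  v4: (1-0.151)·(-2.65,-0.54) + 0.151·(-7.55,0.14) = (-3.3899,-0.4373)
  v5: (1-0.151)·(-1.89,-3.05) + 0.151·(-3.44,-3.5) = (-2.1240,-3.1179)
  v6: (1-0.151)·(1.13,-4.75) + 0.151·(1.5,-5.86) = (1.1859,-4.9176)
  v7: (1-0.151)·(3.19,-0.94) + 0.151·(7.39,-0.64) = (3.8242,-0.8947)
Shoelace sum Σ(x_i·y_{i+1} − x_{i+1}·y_i):
  i=1: 3.8765·4.8720 − 1.5574·1.3857 = +16.7284 (running +16.7284)
  i=2: 1.5574·3.1614 − -1.9830·4.8720 = +14.5845 (running +31.3129)
  i=3: -1.9830·-0.4373 − -3.3899·3.1614 = +11.5841 (running +42.8969)
  i=4: -3.3899·-3.1179 − -2.1240·-0.4373 = +9.6406 (running +52.5376)
  i=5: -2.1240·-4.9176 − 1.1859·-3.1179 = +14.1427 (running +66.6803)
  i=6: 1.1859·-0.8947 − 3.8242·-4.9176 = +17.7449 (running +84.4252)
  i=7: 3.8242·1.3857 − 3.8765·-0.8947 = +8.7673 (running +93.1925)
Area = |Σ|/2 = |93.1925|/2 = 46.5963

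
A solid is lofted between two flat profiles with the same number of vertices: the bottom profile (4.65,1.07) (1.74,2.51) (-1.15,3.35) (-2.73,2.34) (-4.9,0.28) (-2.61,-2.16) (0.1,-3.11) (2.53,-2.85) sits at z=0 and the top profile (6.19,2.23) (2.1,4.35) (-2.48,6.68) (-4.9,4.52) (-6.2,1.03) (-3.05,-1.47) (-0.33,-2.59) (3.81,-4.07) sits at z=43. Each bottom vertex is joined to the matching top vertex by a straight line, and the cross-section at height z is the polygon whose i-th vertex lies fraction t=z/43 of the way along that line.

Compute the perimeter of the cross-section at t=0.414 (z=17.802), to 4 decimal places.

Perimeter at t=0.414: 28.4033

Cross-section at t=0.414: each vertex is (1-t)·p0[i] + t·p1[i].
  v1: (1-0.414)·(4.65,1.07) + 0.414·(6.19,2.23) = (5.2876,1.5502)
  v2: (1-0.414)·(1.74,2.51) + 0.414·(2.1,4.35) = (1.8890,3.2718)
  v3: (1-0.414)·(-1.15,3.35) + 0.414·(-2.48,6.68) = (-1.7006,4.7286)
  v4: (1-0.414)·(-2.73,2.34) + 0.414·(-4.9,4.52) = (-3.6284,3.2425)
  v5: (1-0.414)·(-4.9,0.28) + 0.414·(-6.2,1.03) = (-5.4382,0.5905)
  v6: (1-0.414)·(-2.61,-2.16) + 0.414·(-3.05,-1.47) = (-2.7922,-1.8743)
  v7: (1-0.414)·(0.1,-3.11) + 0.414·(-0.33,-2.59) = (-0.0780,-2.8947)
  v8: (1-0.414)·(2.53,-2.85) + 0.414·(3.81,-4.07) = (3.0599,-3.3551)
Perimeter = Σ |v_{i+1} − v_i|:
  edge 1→2: √(-3.3985² + 1.7215²) = 3.8097 (running 3.8097)
  edge 2→3: √(-3.5897² + 1.4569²) = 3.8740 (running 7.6837)
  edge 3→4: √(-1.9278² + -1.4861²) = 2.4341 (running 10.1178)
  edge 4→5: √(-1.8098² + -2.6520²) = 3.2107 (running 13.3285)
  edge 5→6: √(2.6460² + -2.4648²) = 3.6162 (running 16.9447)
  edge 6→7: √(2.7141² + -1.0204²) = 2.8996 (running 19.8443)
  edge 7→8: √(3.1379² + -0.4604²) = 3.1715 (running 23.0158)
  edge 8→1: √(2.2276² + 4.9053²) = 5.3874 (running 28.4033)
Perimeter = 28.4033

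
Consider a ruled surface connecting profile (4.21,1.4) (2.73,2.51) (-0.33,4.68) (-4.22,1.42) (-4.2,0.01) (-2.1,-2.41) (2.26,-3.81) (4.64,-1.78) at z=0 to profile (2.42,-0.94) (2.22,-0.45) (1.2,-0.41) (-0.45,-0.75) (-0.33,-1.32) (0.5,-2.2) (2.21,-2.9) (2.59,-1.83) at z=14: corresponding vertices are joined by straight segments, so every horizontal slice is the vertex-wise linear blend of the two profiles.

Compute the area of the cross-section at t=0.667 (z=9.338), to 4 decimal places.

Cross-section at t=0.667: each vertex is (1-t)·p0[i] + t·p1[i].
  v1: (1-0.667)·(4.21,1.4) + 0.667·(2.42,-0.94) = (3.0161,-0.1608)
  v2: (1-0.667)·(2.73,2.51) + 0.667·(2.22,-0.45) = (2.3898,0.5357)
  v3: (1-0.667)·(-0.33,4.68) + 0.667·(1.2,-0.41) = (0.6905,1.2850)
  v4: (1-0.667)·(-4.22,1.42) + 0.667·(-0.45,-0.75) = (-1.7054,-0.0274)
  v5: (1-0.667)·(-4.2,0.01) + 0.667·(-0.33,-1.32) = (-1.6187,-0.8771)
  v6: (1-0.667)·(-2.1,-2.41) + 0.667·(0.5,-2.2) = (-0.3658,-2.2699)
  v7: (1-0.667)·(2.26,-3.81) + 0.667·(2.21,-2.9) = (2.2266,-3.2030)
  v8: (1-0.667)·(4.64,-1.78) + 0.667·(2.59,-1.83) = (3.2726,-1.8134)
Shoelace sum Σ(x_i·y_{i+1} − x_{i+1}·y_i):
  i=1: 3.0161·0.5357 − 2.3898·-0.1608 = +1.9999 (running +1.9999)
  i=2: 2.3898·1.2850 − 0.6905·0.5357 = +2.7010 (running +4.7009)
  i=3: 0.6905·-0.0274 − -1.7054·1.2850 = +2.1725 (running +6.8733)
  i=4: -1.7054·-0.8771 − -1.6187·-0.0274 = +1.4515 (running +8.3248)
  i=5: -1.6187·-2.2699 − -0.3658·-0.8771 = +3.3535 (running +11.6783)
  i=6: -0.3658·-3.2030 − 2.2266·-2.2699 = +6.2260 (running +17.9044)
  i=7: 2.2266·-1.8134 − 3.2726·-3.2030 = +6.4447 (running +24.3491)
  i=8: 3.2726·-0.1608 − 3.0161·-1.8134 = +4.9430 (running +29.2921)
Area = |Σ|/2 = |29.2921|/2 = 14.6460

Area at t=0.667: 14.6460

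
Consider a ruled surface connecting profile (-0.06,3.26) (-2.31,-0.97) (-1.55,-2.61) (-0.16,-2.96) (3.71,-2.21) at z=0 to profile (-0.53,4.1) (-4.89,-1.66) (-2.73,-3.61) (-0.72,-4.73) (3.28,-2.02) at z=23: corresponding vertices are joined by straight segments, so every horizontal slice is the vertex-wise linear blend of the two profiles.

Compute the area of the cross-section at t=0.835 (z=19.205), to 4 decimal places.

Area at t=0.835: 33.7193

Cross-section at t=0.835: each vertex is (1-t)·p0[i] + t·p1[i].
  v1: (1-0.835)·(-0.06,3.26) + 0.835·(-0.53,4.1) = (-0.4525,3.9614)
  v2: (1-0.835)·(-2.31,-0.97) + 0.835·(-4.89,-1.66) = (-4.4643,-1.5461)
  v3: (1-0.835)·(-1.55,-2.61) + 0.835·(-2.73,-3.61) = (-2.5353,-3.4450)
  v4: (1-0.835)·(-0.16,-2.96) + 0.835·(-0.72,-4.73) = (-0.6276,-4.4380)
  v5: (1-0.835)·(3.71,-2.21) + 0.835·(3.28,-2.02) = (3.3510,-2.0513)
Shoelace sum Σ(x_i·y_{i+1} − x_{i+1}·y_i):
  i=1: -0.4525·-1.5461 − -4.4643·3.9614 = +18.3844 (running +18.3844)
  i=2: -4.4643·-3.4450 − -2.5353·-1.5461 = +11.4596 (running +29.8440)
  i=3: -2.5353·-4.4380 − -0.6276·-3.4450 = +9.0895 (running +38.9334)
  i=4: -0.6276·-2.0513 − 3.3510·-4.4380 = +16.1588 (running +55.0922)
  i=5: 3.3510·3.9614 − -0.4525·-2.0513 = +12.3463 (running +67.4385)
Area = |Σ|/2 = |67.4385|/2 = 33.7193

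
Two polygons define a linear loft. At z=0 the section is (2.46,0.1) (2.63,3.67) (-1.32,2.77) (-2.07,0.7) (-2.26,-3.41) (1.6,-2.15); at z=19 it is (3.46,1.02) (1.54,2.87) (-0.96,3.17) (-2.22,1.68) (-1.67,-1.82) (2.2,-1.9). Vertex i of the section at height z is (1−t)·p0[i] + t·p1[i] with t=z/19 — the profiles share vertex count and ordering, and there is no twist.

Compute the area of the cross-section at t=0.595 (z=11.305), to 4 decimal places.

Cross-section at t=0.595: each vertex is (1-t)·p0[i] + t·p1[i].
  v1: (1-0.595)·(2.46,0.1) + 0.595·(3.46,1.02) = (3.0550,0.6474)
  v2: (1-0.595)·(2.63,3.67) + 0.595·(1.54,2.87) = (1.9815,3.1940)
  v3: (1-0.595)·(-1.32,2.77) + 0.595·(-0.96,3.17) = (-1.1058,3.0080)
  v4: (1-0.595)·(-2.07,0.7) + 0.595·(-2.22,1.68) = (-2.1593,1.2831)
  v5: (1-0.595)·(-2.26,-3.41) + 0.595·(-1.67,-1.82) = (-1.9089,-2.4640)
  v6: (1-0.595)·(1.6,-2.15) + 0.595·(2.2,-1.9) = (1.9570,-2.0012)
Shoelace sum Σ(x_i·y_{i+1} − x_{i+1}·y_i):
  i=1: 3.0550·3.1940 − 1.9815·0.6474 = +8.4749 (running +8.4749)
  i=2: 1.9815·3.0080 − -1.1058·3.1940 = +9.4921 (running +17.9670)
  i=3: -1.1058·1.2831 − -2.1593·3.0080 = +5.0762 (running +23.0432)
  i=4: -2.1593·-2.4640 − -1.9089·1.2831 = +7.7697 (running +30.8128)
  i=5: -1.9089·-2.0012 − 1.9570·-2.4640 = +8.6422 (running +39.4551)
  i=6: 1.9570·0.6474 − 3.0550·-2.0012 = +7.3808 (running +46.8359)
Area = |Σ|/2 = |46.8359|/2 = 23.4179

Area at t=0.595: 23.4179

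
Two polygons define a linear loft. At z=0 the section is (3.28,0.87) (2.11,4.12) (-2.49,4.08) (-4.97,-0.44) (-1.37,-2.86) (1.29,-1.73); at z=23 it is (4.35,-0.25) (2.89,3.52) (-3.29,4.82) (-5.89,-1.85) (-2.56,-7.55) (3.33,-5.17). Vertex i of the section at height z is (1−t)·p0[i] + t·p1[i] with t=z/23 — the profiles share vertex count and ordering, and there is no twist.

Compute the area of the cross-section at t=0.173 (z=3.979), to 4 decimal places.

Area at t=0.173: 46.1998

Cross-section at t=0.173: each vertex is (1-t)·p0[i] + t·p1[i].
  v1: (1-0.173)·(3.28,0.87) + 0.173·(4.35,-0.25) = (3.4651,0.6762)
  v2: (1-0.173)·(2.11,4.12) + 0.173·(2.89,3.52) = (2.2449,4.0162)
  v3: (1-0.173)·(-2.49,4.08) + 0.173·(-3.29,4.82) = (-2.6284,4.2080)
  v4: (1-0.173)·(-4.97,-0.44) + 0.173·(-5.89,-1.85) = (-5.1292,-0.6839)
  v5: (1-0.173)·(-1.37,-2.86) + 0.173·(-2.56,-7.55) = (-1.5759,-3.6714)
  v6: (1-0.173)·(1.29,-1.73) + 0.173·(3.33,-5.17) = (1.6429,-2.3251)
Shoelace sum Σ(x_i·y_{i+1} − x_{i+1}·y_i):
  i=1: 3.4651·4.0162 − 2.2449·0.6762 = +12.3985 (running +12.3985)
  i=2: 2.2449·4.2080 − -2.6284·4.0162 = +20.0029 (running +32.4014)
  i=3: -2.6284·-0.6839 − -5.1292·4.2080 = +23.3812 (running +55.7826)
  i=4: -5.1292·-3.6714 − -1.5759·-0.6839 = +17.7533 (running +73.5359)
  i=5: -1.5759·-2.3251 − 1.6429·-3.6714 = +9.6959 (running +83.2318)
  i=6: 1.6429·0.6762 − 3.4651·-2.3251 = +9.1678 (running +92.3996)
Area = |Σ|/2 = |92.3996|/2 = 46.1998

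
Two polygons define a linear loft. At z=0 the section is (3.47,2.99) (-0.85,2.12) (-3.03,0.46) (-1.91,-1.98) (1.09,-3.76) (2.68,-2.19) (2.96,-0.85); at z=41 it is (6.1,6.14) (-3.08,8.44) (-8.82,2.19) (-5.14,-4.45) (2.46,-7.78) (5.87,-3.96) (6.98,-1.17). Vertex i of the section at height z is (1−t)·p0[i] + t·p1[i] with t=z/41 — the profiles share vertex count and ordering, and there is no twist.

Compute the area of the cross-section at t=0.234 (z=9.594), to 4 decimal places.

Cross-section at t=0.234: each vertex is (1-t)·p0[i] + t·p1[i].
  v1: (1-0.234)·(3.47,2.99) + 0.234·(6.1,6.14) = (4.0854,3.7271)
  v2: (1-0.234)·(-0.85,2.12) + 0.234·(-3.08,8.44) = (-1.3718,3.5989)
  v3: (1-0.234)·(-3.03,0.46) + 0.234·(-8.82,2.19) = (-4.3849,0.8648)
  v4: (1-0.234)·(-1.91,-1.98) + 0.234·(-5.14,-4.45) = (-2.6658,-2.5580)
  v5: (1-0.234)·(1.09,-3.76) + 0.234·(2.46,-7.78) = (1.4106,-4.7007)
  v6: (1-0.234)·(2.68,-2.19) + 0.234·(5.87,-3.96) = (3.4265,-2.6042)
  v7: (1-0.234)·(2.96,-0.85) + 0.234·(6.98,-1.17) = (3.9007,-0.9249)
Shoelace sum Σ(x_i·y_{i+1} − x_{i+1}·y_i):
  i=1: 4.0854·3.5989 − -1.3718·3.7271 = +19.8158 (running +19.8158)
  i=2: -1.3718·0.8648 − -4.3849·3.5989 = +14.5942 (running +34.4101)
  i=3: -4.3849·-2.5580 − -2.6658·0.8648 = +13.5218 (running +47.9319)
  i=4: -2.6658·-4.7007 − 1.4106·-2.5580 = +16.1394 (running +64.0713)
  i=5: 1.4106·-2.6042 − 3.4265·-4.7007 = +12.4333 (running +76.5046)
  i=6: 3.4265·-0.9249 − 3.9007·-2.6042 = +6.9890 (running +83.4936)
  i=7: 3.9007·3.7271 − 4.0854·-0.9249 = +18.3167 (running +101.8103)
Area = |Σ|/2 = |101.8103|/2 = 50.9052

Area at t=0.234: 50.9052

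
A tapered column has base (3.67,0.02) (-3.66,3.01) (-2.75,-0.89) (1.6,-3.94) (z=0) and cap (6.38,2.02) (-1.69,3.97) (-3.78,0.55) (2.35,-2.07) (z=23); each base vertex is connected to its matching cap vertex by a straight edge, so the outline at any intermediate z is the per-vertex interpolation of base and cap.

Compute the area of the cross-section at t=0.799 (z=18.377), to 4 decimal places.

Area at t=0.799: 32.1818

Cross-section at t=0.799: each vertex is (1-t)·p0[i] + t·p1[i].
  v1: (1-0.799)·(3.67,0.02) + 0.799·(6.38,2.02) = (5.8353,1.6180)
  v2: (1-0.799)·(-3.66,3.01) + 0.799·(-1.69,3.97) = (-2.0860,3.7770)
  v3: (1-0.799)·(-2.75,-0.89) + 0.799·(-3.78,0.55) = (-3.5730,0.2606)
  v4: (1-0.799)·(1.6,-3.94) + 0.799·(2.35,-2.07) = (2.1993,-2.4459)
Shoelace sum Σ(x_i·y_{i+1} − x_{i+1}·y_i):
  i=1: 5.8353·3.7770 − -2.0860·1.6180 = +25.4152 (running +25.4152)
  i=2: -2.0860·0.2606 − -3.5730·3.7770 = +12.9517 (running +38.3670)
  i=3: -3.5730·-2.4459 − 2.1993·0.2606 = +8.1660 (running +46.5329)
  i=4: 2.1993·1.6180 − 5.8353·-2.4459 = +17.8307 (running +64.3637)
Area = |Σ|/2 = |64.3637|/2 = 32.1818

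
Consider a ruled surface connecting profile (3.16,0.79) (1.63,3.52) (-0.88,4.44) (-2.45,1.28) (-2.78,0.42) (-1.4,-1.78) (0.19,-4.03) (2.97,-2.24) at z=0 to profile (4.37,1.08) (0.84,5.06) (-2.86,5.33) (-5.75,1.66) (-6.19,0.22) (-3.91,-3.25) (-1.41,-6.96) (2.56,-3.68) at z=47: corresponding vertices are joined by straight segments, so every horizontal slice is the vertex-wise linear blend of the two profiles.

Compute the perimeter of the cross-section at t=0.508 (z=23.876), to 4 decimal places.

Cross-section at t=0.508: each vertex is (1-t)·p0[i] + t·p1[i].
  v1: (1-0.508)·(3.16,0.79) + 0.508·(4.37,1.08) = (3.7747,0.9373)
  v2: (1-0.508)·(1.63,3.52) + 0.508·(0.84,5.06) = (1.2287,4.3023)
  v3: (1-0.508)·(-0.88,4.44) + 0.508·(-2.86,5.33) = (-1.8858,4.8921)
  v4: (1-0.508)·(-2.45,1.28) + 0.508·(-5.75,1.66) = (-4.1264,1.4730)
  v5: (1-0.508)·(-2.78,0.42) + 0.508·(-6.19,0.22) = (-4.5123,0.3184)
  v6: (1-0.508)·(-1.4,-1.78) + 0.508·(-3.91,-3.25) = (-2.6751,-2.5268)
  v7: (1-0.508)·(0.19,-4.03) + 0.508·(-1.41,-6.96) = (-0.6228,-5.5184)
  v8: (1-0.508)·(2.97,-2.24) + 0.508·(2.56,-3.68) = (2.7617,-2.9715)
Perimeter = Σ |v_{i+1} − v_i|:
  edge 1→2: √(-2.5460² + 3.3650²) = 4.2196 (running 4.2196)
  edge 2→3: √(-3.1145² + 0.5898²) = 3.1699 (running 7.3895)
  edge 3→4: √(-2.2406² + -3.4191²) = 4.0878 (running 11.4773)
  edge 4→5: √(-0.3859² + -1.1546²) = 1.2174 (running 12.6947)
  edge 5→6: √(1.8372² + -2.8452²) = 3.3868 (running 16.0815)
  edge 6→7: √(2.0523² + -2.9917²) = 3.6279 (running 19.7095)
  edge 7→8: √(3.3845² + 2.5469²) = 4.2358 (running 23.9452)
  edge 8→1: √(1.0130² + 3.9088²) = 4.0380 (running 27.9832)
Perimeter = 27.9832

Perimeter at t=0.508: 27.9832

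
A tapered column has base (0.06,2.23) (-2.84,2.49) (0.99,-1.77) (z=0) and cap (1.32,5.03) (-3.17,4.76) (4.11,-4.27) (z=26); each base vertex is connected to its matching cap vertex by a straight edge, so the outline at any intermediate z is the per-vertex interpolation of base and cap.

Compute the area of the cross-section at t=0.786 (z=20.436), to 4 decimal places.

Area at t=0.786: 17.1302

Cross-section at t=0.786: each vertex is (1-t)·p0[i] + t·p1[i].
  v1: (1-0.786)·(0.06,2.23) + 0.786·(1.32,5.03) = (1.0504,4.4308)
  v2: (1-0.786)·(-2.84,2.49) + 0.786·(-3.17,4.76) = (-3.0994,4.2742)
  v3: (1-0.786)·(0.99,-1.77) + 0.786·(4.11,-4.27) = (3.4423,-3.7350)
Shoelace sum Σ(x_i·y_{i+1} − x_{i+1}·y_i):
  i=1: 1.0504·4.2742 − -3.0994·4.4308 = +18.2222 (running +18.2222)
  i=2: -3.0994·-3.7350 − 3.4423·4.2742 = -3.1370 (running +15.0852)
  i=3: 3.4423·4.4308 − 1.0504·-3.7350 = +19.1753 (running +34.2605)
Area = |Σ|/2 = |34.2605|/2 = 17.1302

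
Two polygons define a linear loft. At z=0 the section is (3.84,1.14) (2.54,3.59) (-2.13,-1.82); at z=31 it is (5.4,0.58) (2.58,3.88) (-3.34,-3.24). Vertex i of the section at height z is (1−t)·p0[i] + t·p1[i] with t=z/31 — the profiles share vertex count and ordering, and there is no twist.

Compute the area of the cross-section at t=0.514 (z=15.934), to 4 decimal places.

Area at t=0.514: 14.2129

Cross-section at t=0.514: each vertex is (1-t)·p0[i] + t·p1[i].
  v1: (1-0.514)·(3.84,1.14) + 0.514·(5.4,0.58) = (4.6418,0.8522)
  v2: (1-0.514)·(2.54,3.59) + 0.514·(2.58,3.88) = (2.5606,3.7391)
  v3: (1-0.514)·(-2.13,-1.82) + 0.514·(-3.34,-3.24) = (-2.7519,-2.5499)
Shoelace sum Σ(x_i·y_{i+1} − x_{i+1}·y_i):
  i=1: 4.6418·3.7391 − 2.5606·0.8522 = +15.1741 (running +15.1741)
  i=2: 2.5606·-2.5499 − -2.7519·3.7391 = +3.7605 (running +18.9347)
  i=3: -2.7519·0.8522 − 4.6418·-2.5499 = +9.4910 (running +28.4257)
Area = |Σ|/2 = |28.4257|/2 = 14.2129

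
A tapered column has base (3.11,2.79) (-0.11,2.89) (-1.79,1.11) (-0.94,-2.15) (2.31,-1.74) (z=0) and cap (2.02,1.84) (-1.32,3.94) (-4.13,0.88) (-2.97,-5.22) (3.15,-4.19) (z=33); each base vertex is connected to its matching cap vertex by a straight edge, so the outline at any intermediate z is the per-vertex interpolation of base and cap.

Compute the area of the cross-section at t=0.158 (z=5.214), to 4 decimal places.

Area at t=0.158: 22.4548

Cross-section at t=0.158: each vertex is (1-t)·p0[i] + t·p1[i].
  v1: (1-0.158)·(3.11,2.79) + 0.158·(2.02,1.84) = (2.9378,2.6399)
  v2: (1-0.158)·(-0.11,2.89) + 0.158·(-1.32,3.94) = (-0.3012,3.0559)
  v3: (1-0.158)·(-1.79,1.11) + 0.158·(-4.13,0.88) = (-2.1597,1.0737)
  v4: (1-0.158)·(-0.94,-2.15) + 0.158·(-2.97,-5.22) = (-1.2607,-2.6351)
  v5: (1-0.158)·(2.31,-1.74) + 0.158·(3.15,-4.19) = (2.4427,-2.1271)
Shoelace sum Σ(x_i·y_{i+1} − x_{i+1}·y_i):
  i=1: 2.9378·3.0559 − -0.3012·2.6399 = +9.7726 (running +9.7726)
  i=2: -0.3012·1.0737 − -2.1597·3.0559 = +6.2765 (running +16.0492)
  i=3: -2.1597·-2.6351 − -1.2607·1.0737 = +7.0446 (running +23.0938)
  i=4: -1.2607·-2.1271 − 2.4427·-2.6351 = +9.1184 (running +32.2122)
  i=5: 2.4427·2.6399 − 2.9378·-2.1271 = +12.6975 (running +44.9097)
Area = |Σ|/2 = |44.9097|/2 = 22.4548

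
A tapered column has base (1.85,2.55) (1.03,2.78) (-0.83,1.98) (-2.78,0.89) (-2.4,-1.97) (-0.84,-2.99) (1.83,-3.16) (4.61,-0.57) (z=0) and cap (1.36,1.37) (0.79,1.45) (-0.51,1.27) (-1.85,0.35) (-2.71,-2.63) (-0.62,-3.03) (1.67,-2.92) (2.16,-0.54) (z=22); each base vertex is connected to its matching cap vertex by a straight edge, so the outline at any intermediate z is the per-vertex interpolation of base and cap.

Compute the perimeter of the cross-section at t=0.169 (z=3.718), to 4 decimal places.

Perimeter at t=0.169: 19.5070

Cross-section at t=0.169: each vertex is (1-t)·p0[i] + t·p1[i].
  v1: (1-0.169)·(1.85,2.55) + 0.169·(1.36,1.37) = (1.7672,2.3506)
  v2: (1-0.169)·(1.03,2.78) + 0.169·(0.79,1.45) = (0.9894,2.5552)
  v3: (1-0.169)·(-0.83,1.98) + 0.169·(-0.51,1.27) = (-0.7759,1.8600)
  v4: (1-0.169)·(-2.78,0.89) + 0.169·(-1.85,0.35) = (-2.6228,0.7987)
  v5: (1-0.169)·(-2.4,-1.97) + 0.169·(-2.71,-2.63) = (-2.4524,-2.0815)
  v6: (1-0.169)·(-0.84,-2.99) + 0.169·(-0.62,-3.03) = (-0.8028,-2.9968)
  v7: (1-0.169)·(1.83,-3.16) + 0.169·(1.67,-2.92) = (1.8030,-3.1194)
  v8: (1-0.169)·(4.61,-0.57) + 0.169·(2.16,-0.54) = (4.1959,-0.5649)
Perimeter = Σ |v_{i+1} − v_i|:
  edge 1→2: √(-0.7778² + 0.2046²) = 0.8042 (running 0.8042)
  edge 2→3: √(-1.7654² + -0.6952²) = 1.8973 (running 2.7015)
  edge 3→4: √(-1.8469² + -1.0613²) = 2.1301 (running 4.8317)
  edge 4→5: √(0.1704² + -2.8803²) = 2.8853 (running 7.7170)
  edge 5→6: √(1.6496² + -0.9152²) = 1.8865 (running 9.6034)
  edge 6→7: √(2.6058² + -0.1227²) = 2.6087 (running 12.2121)
  edge 7→8: √(2.3930² + 2.5545²) = 3.5003 (running 15.7124)
  edge 8→1: √(-2.4288² + 2.9155²) = 3.7946 (running 19.5070)
Perimeter = 19.5070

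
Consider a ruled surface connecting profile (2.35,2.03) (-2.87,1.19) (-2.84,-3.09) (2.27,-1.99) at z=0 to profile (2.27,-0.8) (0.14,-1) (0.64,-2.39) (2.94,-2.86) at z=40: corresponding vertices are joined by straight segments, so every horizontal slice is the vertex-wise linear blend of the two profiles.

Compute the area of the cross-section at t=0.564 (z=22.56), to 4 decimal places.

Cross-section at t=0.564: each vertex is (1-t)·p0[i] + t·p1[i].
  v1: (1-0.564)·(2.35,2.03) + 0.564·(2.27,-0.8) = (2.3049,0.4339)
  v2: (1-0.564)·(-2.87,1.19) + 0.564·(0.14,-1) = (-1.1724,-0.0452)
  v3: (1-0.564)·(-2.84,-3.09) + 0.564·(0.64,-2.39) = (-0.8773,-2.6952)
  v4: (1-0.564)·(2.27,-1.99) + 0.564·(2.94,-2.86) = (2.6479,-2.4807)
Shoelace sum Σ(x_i·y_{i+1} − x_{i+1}·y_i):
  i=1: 2.3049·-0.0452 − -1.1724·0.4339 = +0.4046 (running +0.4046)
  i=2: -1.1724·-2.6952 − -0.8773·-0.0452 = +3.1201 (running +3.5247)
  i=3: -0.8773·-2.4807 − 2.6479·-2.6952 = +9.3128 (running +12.8375)
  i=4: 2.6479·0.4339 − 2.3049·-2.4807 = +6.8665 (running +19.7041)
Area = |Σ|/2 = |19.7041|/2 = 9.8520

Area at t=0.564: 9.8520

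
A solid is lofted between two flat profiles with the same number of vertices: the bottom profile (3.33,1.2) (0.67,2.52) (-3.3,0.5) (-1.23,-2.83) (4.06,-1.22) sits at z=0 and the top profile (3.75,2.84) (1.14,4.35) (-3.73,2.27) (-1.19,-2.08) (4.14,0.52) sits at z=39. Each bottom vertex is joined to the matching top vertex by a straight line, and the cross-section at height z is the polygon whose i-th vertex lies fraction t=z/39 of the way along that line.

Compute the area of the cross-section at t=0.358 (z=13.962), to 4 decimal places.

Area at t=0.358: 26.1394

Cross-section at t=0.358: each vertex is (1-t)·p0[i] + t·p1[i].
  v1: (1-0.358)·(3.33,1.2) + 0.358·(3.75,2.84) = (3.4804,1.7871)
  v2: (1-0.358)·(0.67,2.52) + 0.358·(1.14,4.35) = (0.8383,3.1751)
  v3: (1-0.358)·(-3.3,0.5) + 0.358·(-3.73,2.27) = (-3.4539,1.1337)
  v4: (1-0.358)·(-1.23,-2.83) + 0.358·(-1.19,-2.08) = (-1.2157,-2.5615)
  v5: (1-0.358)·(4.06,-1.22) + 0.358·(4.14,0.52) = (4.0886,-0.5971)
Shoelace sum Σ(x_i·y_{i+1} − x_{i+1}·y_i):
  i=1: 3.4804·3.1751 − 0.8383·1.7871 = +9.5526 (running +9.5526)
  i=2: 0.8383·1.1337 − -3.4539·3.1751 = +11.9170 (running +21.4696)
  i=3: -3.4539·-2.5615 − -1.2157·1.1337 = +10.2254 (running +31.6950)
  i=4: -1.2157·-0.5971 − 4.0886·-2.5615 = +11.1989 (running +42.8939)
  i=5: 4.0886·1.7871 − 3.4804·-0.5971 = +9.3849 (running +52.2789)
Area = |Σ|/2 = |52.2789|/2 = 26.1394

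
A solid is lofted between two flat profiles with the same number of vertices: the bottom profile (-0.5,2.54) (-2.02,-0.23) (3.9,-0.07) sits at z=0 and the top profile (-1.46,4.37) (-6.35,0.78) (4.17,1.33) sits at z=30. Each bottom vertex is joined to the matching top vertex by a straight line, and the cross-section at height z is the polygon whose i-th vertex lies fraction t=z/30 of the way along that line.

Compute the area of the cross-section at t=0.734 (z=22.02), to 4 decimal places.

Area at t=0.734: 14.7821

Cross-section at t=0.734: each vertex is (1-t)·p0[i] + t·p1[i].
  v1: (1-0.734)·(-0.5,2.54) + 0.734·(-1.46,4.37) = (-1.2046,3.8832)
  v2: (1-0.734)·(-2.02,-0.23) + 0.734·(-6.35,0.78) = (-5.1982,0.5113)
  v3: (1-0.734)·(3.9,-0.07) + 0.734·(4.17,1.33) = (4.0982,0.9576)
Shoelace sum Σ(x_i·y_{i+1} − x_{i+1}·y_i):
  i=1: -1.2046·0.5113 − -5.1982·3.8832 = +19.5699 (running +19.5699)
  i=2: -5.1982·0.9576 − 4.0982·0.5113 = -7.0734 (running +12.4965)
  i=3: 4.0982·3.8832 − -1.2046·0.9576 = +17.0677 (running +29.5642)
Area = |Σ|/2 = |29.5642|/2 = 14.7821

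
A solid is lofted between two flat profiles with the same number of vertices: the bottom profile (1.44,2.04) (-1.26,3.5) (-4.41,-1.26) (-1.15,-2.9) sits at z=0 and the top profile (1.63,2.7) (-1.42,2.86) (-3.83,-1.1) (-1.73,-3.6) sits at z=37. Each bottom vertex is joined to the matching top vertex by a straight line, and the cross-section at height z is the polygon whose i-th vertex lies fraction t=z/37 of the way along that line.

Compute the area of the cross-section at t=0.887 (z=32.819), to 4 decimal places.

Area at t=0.887: 17.2681

Cross-section at t=0.887: each vertex is (1-t)·p0[i] + t·p1[i].
  v1: (1-0.887)·(1.44,2.04) + 0.887·(1.63,2.7) = (1.6085,2.6254)
  v2: (1-0.887)·(-1.26,3.5) + 0.887·(-1.42,2.86) = (-1.4019,2.9323)
  v3: (1-0.887)·(-4.41,-1.26) + 0.887·(-3.83,-1.1) = (-3.8955,-1.1181)
  v4: (1-0.887)·(-1.15,-2.9) + 0.887·(-1.73,-3.6) = (-1.6645,-3.5209)
Shoelace sum Σ(x_i·y_{i+1} − x_{i+1}·y_i):
  i=1: 1.6085·2.9323 − -1.4019·2.6254 = +8.3974 (running +8.3974)
  i=2: -1.4019·-1.1181 − -3.8955·2.9323 = +12.9904 (running +21.3878)
  i=3: -3.8955·-3.5209 − -1.6645·-1.1181 = +11.8548 (running +33.2426)
  i=4: -1.6645·2.6254 − 1.6085·-3.5209 = +1.2936 (running +34.5362)
Area = |Σ|/2 = |34.5362|/2 = 17.2681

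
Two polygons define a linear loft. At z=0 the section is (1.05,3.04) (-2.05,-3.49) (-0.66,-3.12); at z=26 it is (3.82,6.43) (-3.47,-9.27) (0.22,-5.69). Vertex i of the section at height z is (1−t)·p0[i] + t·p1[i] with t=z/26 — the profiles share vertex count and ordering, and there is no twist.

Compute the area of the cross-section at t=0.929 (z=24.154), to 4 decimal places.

Area at t=0.929: 14.8168

Cross-section at t=0.929: each vertex is (1-t)·p0[i] + t·p1[i].
  v1: (1-0.929)·(1.05,3.04) + 0.929·(3.82,6.43) = (3.6233,6.1893)
  v2: (1-0.929)·(-2.05,-3.49) + 0.929·(-3.47,-9.27) = (-3.3692,-8.8596)
  v3: (1-0.929)·(-0.66,-3.12) + 0.929·(0.22,-5.69) = (0.1575,-5.5075)
Shoelace sum Σ(x_i·y_{i+1} − x_{i+1}·y_i):
  i=1: 3.6233·-8.8596 − -3.3692·6.1893 = -11.2484 (running -11.2484)
  i=2: -3.3692·-5.5075 − 0.1575·-8.8596 = +19.9514 (running +8.7030)
  i=3: 0.1575·6.1893 − 3.6233·-5.5075 = +20.9305 (running +29.6335)
Area = |Σ|/2 = |29.6335|/2 = 14.8168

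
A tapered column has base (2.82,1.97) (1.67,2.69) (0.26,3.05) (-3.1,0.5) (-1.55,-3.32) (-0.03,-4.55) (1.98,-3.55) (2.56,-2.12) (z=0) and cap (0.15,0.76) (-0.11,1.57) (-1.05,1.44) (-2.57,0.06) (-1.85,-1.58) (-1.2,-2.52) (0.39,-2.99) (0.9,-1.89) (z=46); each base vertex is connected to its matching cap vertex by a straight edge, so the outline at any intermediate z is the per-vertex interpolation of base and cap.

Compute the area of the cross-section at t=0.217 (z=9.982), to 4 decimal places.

Area at t=0.217: 25.1754

Cross-section at t=0.217: each vertex is (1-t)·p0[i] + t·p1[i].
  v1: (1-0.217)·(2.82,1.97) + 0.217·(0.15,0.76) = (2.2406,1.7074)
  v2: (1-0.217)·(1.67,2.69) + 0.217·(-0.11,1.57) = (1.2837,2.4470)
  v3: (1-0.217)·(0.26,3.05) + 0.217·(-1.05,1.44) = (-0.0243,2.7006)
  v4: (1-0.217)·(-3.1,0.5) + 0.217·(-2.57,0.06) = (-2.9850,0.4045)
  v5: (1-0.217)·(-1.55,-3.32) + 0.217·(-1.85,-1.58) = (-1.6151,-2.9424)
  v6: (1-0.217)·(-0.03,-4.55) + 0.217·(-1.2,-2.52) = (-0.2839,-4.1095)
  v7: (1-0.217)·(1.98,-3.55) + 0.217·(0.39,-2.99) = (1.6350,-3.4285)
  v8: (1-0.217)·(2.56,-2.12) + 0.217·(0.9,-1.89) = (2.1998,-2.0701)
Shoelace sum Σ(x_i·y_{i+1} − x_{i+1}·y_i):
  i=1: 2.2406·2.4470 − 1.2837·1.7074 = +3.2908 (running +3.2908)
  i=2: 1.2837·2.7006 − -0.0243·2.4470 = +3.5263 (running +6.8171)
  i=3: -0.0243·0.4045 − -2.9850·2.7006 = +8.0515 (running +14.8686)
  i=4: -2.9850·-2.9424 − -1.6151·0.4045 = +9.4364 (running +24.3051)
  i=5: -1.6151·-4.1095 − -0.2839·-2.9424 = +5.8019 (running +30.1070)
  i=6: -0.2839·-3.4285 − 1.6350·-4.1095 = +7.6922 (running +37.7992)
  i=7: 1.6350·-2.0701 − 2.1998·-3.4285 = +4.1574 (running +41.9565)
  i=8: 2.1998·1.7074 − 2.2406·-2.0701 = +8.3942 (running +50.3508)
Area = |Σ|/2 = |50.3508|/2 = 25.1754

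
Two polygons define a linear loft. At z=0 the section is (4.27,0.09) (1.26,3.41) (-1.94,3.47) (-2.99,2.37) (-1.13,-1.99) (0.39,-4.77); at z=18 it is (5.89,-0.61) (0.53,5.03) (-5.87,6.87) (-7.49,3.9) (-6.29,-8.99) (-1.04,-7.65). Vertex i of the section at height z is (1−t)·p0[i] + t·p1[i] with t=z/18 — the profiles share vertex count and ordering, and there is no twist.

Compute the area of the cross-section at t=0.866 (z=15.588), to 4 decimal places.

Area at t=0.866: 116.7142

Cross-section at t=0.866: each vertex is (1-t)·p0[i] + t·p1[i].
  v1: (1-0.866)·(4.27,0.09) + 0.866·(5.89,-0.61) = (5.6729,-0.5162)
  v2: (1-0.866)·(1.26,3.41) + 0.866·(0.53,5.03) = (0.6278,4.8129)
  v3: (1-0.866)·(-1.94,3.47) + 0.866·(-5.87,6.87) = (-5.3434,6.4144)
  v4: (1-0.866)·(-2.99,2.37) + 0.866·(-7.49,3.9) = (-6.8870,3.6950)
  v5: (1-0.866)·(-1.13,-1.99) + 0.866·(-6.29,-8.99) = (-5.5986,-8.0520)
  v6: (1-0.866)·(0.39,-4.77) + 0.866·(-1.04,-7.65) = (-0.8484,-7.2641)
Shoelace sum Σ(x_i·y_{i+1} − x_{i+1}·y_i):
  i=1: 5.6729·4.8129 − 0.6278·-0.5162 = +27.6274 (running +27.6274)
  i=2: 0.6278·6.4144 − -5.3434·4.8129 = +29.7443 (running +57.3717)
  i=3: -5.3434·3.6950 − -6.8870·6.4144 = +24.4323 (running +81.8040)
  i=4: -6.8870·-8.0520 − -5.5986·3.6950 = +76.1407 (running +157.9447)
  i=5: -5.5986·-7.2641 − -0.8484·-8.0520 = +33.8372 (running +191.7820)
  i=6: -0.8484·-0.5162 − 5.6729·-7.2641 = +41.6465 (running +233.4284)
Area = |Σ|/2 = |233.4284|/2 = 116.7142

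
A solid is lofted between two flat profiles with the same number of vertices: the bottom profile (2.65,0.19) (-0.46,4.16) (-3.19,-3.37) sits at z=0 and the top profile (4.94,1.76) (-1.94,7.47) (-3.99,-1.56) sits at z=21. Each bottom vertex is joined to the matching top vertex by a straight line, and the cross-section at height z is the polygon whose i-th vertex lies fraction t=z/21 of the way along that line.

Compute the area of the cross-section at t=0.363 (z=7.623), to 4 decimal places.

Area at t=0.363: 23.7941

Cross-section at t=0.363: each vertex is (1-t)·p0[i] + t·p1[i].
  v1: (1-0.363)·(2.65,0.19) + 0.363·(4.94,1.76) = (3.4813,0.7599)
  v2: (1-0.363)·(-0.46,4.16) + 0.363·(-1.94,7.47) = (-0.9972,5.3615)
  v3: (1-0.363)·(-3.19,-3.37) + 0.363·(-3.99,-1.56) = (-3.4804,-2.7130)
Shoelace sum Σ(x_i·y_{i+1} − x_{i+1}·y_i):
  i=1: 3.4813·5.3615 − -0.9972·0.7599 = +19.4227 (running +19.4227)
  i=2: -0.9972·-2.7130 − -3.4804·5.3615 = +21.3658 (running +40.7885)
  i=3: -3.4804·0.7599 − 3.4813·-2.7130 = +6.7998 (running +47.5883)
Area = |Σ|/2 = |47.5883|/2 = 23.7941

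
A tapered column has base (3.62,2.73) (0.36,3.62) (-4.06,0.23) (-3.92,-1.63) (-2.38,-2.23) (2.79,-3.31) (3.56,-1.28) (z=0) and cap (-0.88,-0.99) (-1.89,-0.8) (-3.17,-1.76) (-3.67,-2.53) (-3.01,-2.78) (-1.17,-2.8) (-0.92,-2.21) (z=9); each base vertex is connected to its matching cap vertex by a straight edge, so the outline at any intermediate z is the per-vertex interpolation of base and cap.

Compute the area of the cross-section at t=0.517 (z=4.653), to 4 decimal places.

Cross-section at t=0.517: each vertex is (1-t)·p0[i] + t·p1[i].
  v1: (1-0.517)·(3.62,2.73) + 0.517·(-0.88,-0.99) = (1.2935,0.8068)
  v2: (1-0.517)·(0.36,3.62) + 0.517·(-1.89,-0.8) = (-0.8033,1.3349)
  v3: (1-0.517)·(-4.06,0.23) + 0.517·(-3.17,-1.76) = (-3.5999,-0.7988)
  v4: (1-0.517)·(-3.92,-1.63) + 0.517·(-3.67,-2.53) = (-3.7908,-2.0953)
  v5: (1-0.517)·(-2.38,-2.23) + 0.517·(-3.01,-2.78) = (-2.7057,-2.5143)
  v6: (1-0.517)·(2.79,-3.31) + 0.517·(-1.17,-2.8) = (0.7427,-3.0463)
  v7: (1-0.517)·(3.56,-1.28) + 0.517·(-0.92,-2.21) = (1.2438,-1.7608)
Shoelace sum Σ(x_i·y_{i+1} − x_{i+1}·y_i):
  i=1: 1.2935·1.3349 − -0.8033·0.8068 = +2.3747 (running +2.3747)
  i=2: -0.8033·-0.7988 − -3.5999·1.3349 = +5.4470 (running +7.8217)
  i=3: -3.5999·-2.0953 − -3.7908·-0.7988 = +4.5146 (running +12.3363)
  i=4: -3.7908·-2.5143 − -2.7057·-2.0953 = +3.8620 (running +16.1983)
  i=5: -2.7057·-3.0463 − 0.7427·-2.5143 = +10.1098 (running +26.3081)
  i=6: 0.7427·-1.7608 − 1.2438·-3.0463 = +2.4814 (running +28.7896)
  i=7: 1.2438·0.8068 − 1.2935·-1.7608 = +3.2811 (running +32.0707)
Area = |Σ|/2 = |32.0707|/2 = 16.0353

Area at t=0.517: 16.0353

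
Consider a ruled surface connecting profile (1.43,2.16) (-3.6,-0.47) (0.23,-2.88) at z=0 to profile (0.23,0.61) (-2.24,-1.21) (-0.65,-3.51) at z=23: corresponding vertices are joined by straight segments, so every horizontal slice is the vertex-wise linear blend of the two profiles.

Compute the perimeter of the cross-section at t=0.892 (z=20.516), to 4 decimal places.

Perimeter at t=0.892: 10.6109

Cross-section at t=0.892: each vertex is (1-t)·p0[i] + t·p1[i].
  v1: (1-0.892)·(1.43,2.16) + 0.892·(0.23,0.61) = (0.3596,0.7774)
  v2: (1-0.892)·(-3.6,-0.47) + 0.892·(-2.24,-1.21) = (-2.3869,-1.1301)
  v3: (1-0.892)·(0.23,-2.88) + 0.892·(-0.65,-3.51) = (-0.5550,-3.4420)
Perimeter = Σ |v_{i+1} − v_i|:
  edge 1→2: √(-2.7465² + -1.9075²) = 3.3439 (running 3.3439)
  edge 2→3: √(1.8319² + -2.3119²) = 2.9497 (running 6.2936)
  edge 3→1: √(0.9146² + 4.2194²) = 4.3173 (running 10.6109)
Perimeter = 10.6109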